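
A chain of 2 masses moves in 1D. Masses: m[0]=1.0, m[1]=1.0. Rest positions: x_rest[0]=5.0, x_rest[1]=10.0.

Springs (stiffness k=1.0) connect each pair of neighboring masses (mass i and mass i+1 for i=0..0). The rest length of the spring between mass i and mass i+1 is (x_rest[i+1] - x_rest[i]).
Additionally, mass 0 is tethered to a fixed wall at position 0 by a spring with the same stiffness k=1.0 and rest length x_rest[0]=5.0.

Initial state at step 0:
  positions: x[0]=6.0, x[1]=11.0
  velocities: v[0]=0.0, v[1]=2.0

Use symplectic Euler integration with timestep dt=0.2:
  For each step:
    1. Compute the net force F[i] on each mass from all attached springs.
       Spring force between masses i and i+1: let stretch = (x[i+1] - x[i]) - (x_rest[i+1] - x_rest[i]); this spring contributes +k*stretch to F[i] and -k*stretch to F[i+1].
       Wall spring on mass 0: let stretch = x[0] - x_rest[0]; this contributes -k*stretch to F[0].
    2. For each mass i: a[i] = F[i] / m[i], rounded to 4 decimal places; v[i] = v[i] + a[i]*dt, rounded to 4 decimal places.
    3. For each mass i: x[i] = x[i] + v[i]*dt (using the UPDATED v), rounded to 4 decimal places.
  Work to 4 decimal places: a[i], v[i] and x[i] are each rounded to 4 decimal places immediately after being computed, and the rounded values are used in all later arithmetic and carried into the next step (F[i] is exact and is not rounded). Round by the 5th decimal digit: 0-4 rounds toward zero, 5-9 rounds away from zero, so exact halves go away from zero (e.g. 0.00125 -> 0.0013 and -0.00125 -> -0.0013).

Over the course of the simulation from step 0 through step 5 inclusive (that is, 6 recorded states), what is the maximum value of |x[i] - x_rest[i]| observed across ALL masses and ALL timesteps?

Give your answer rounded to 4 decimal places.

Step 0: x=[6.0000 11.0000] v=[0.0000 2.0000]
Step 1: x=[5.9600 11.4000] v=[-0.2000 2.0000]
Step 2: x=[5.8992 11.7824] v=[-0.3040 1.9120]
Step 3: x=[5.8378 12.1295] v=[-0.3072 1.7354]
Step 4: x=[5.7945 12.4249] v=[-0.2164 1.4771]
Step 5: x=[5.7847 12.6551] v=[-0.0492 1.1510]
Max displacement = 2.6551

Answer: 2.6551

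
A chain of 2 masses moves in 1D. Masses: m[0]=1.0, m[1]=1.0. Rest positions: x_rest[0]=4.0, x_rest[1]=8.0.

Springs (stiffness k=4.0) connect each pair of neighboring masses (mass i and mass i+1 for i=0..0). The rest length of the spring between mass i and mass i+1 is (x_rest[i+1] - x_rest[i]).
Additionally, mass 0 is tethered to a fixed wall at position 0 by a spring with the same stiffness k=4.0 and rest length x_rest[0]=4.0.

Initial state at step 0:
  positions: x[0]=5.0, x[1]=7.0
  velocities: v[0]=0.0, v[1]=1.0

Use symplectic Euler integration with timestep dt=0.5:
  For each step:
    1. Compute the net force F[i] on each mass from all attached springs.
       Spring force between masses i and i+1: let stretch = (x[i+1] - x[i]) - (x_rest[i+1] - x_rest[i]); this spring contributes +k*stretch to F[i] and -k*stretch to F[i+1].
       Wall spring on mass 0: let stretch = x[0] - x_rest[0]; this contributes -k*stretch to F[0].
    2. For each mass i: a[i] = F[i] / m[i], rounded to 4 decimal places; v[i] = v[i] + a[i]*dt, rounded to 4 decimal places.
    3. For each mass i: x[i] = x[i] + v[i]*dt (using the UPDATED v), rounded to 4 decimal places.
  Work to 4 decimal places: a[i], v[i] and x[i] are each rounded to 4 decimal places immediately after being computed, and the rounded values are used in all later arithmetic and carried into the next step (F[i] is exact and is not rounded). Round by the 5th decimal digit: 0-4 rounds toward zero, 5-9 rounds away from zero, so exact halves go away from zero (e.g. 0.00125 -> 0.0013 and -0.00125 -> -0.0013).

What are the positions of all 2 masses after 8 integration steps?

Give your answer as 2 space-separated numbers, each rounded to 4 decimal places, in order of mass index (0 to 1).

Answer: 1.5000 8.5000

Derivation:
Step 0: x=[5.0000 7.0000] v=[0.0000 1.0000]
Step 1: x=[2.0000 9.5000] v=[-6.0000 5.0000]
Step 2: x=[4.5000 8.5000] v=[5.0000 -2.0000]
Step 3: x=[6.5000 7.5000] v=[4.0000 -2.0000]
Step 4: x=[3.0000 9.5000] v=[-7.0000 4.0000]
Step 5: x=[3.0000 9.0000] v=[0.0000 -1.0000]
Step 6: x=[6.0000 6.5000] v=[6.0000 -5.0000]
Step 7: x=[3.5000 7.5000] v=[-5.0000 2.0000]
Step 8: x=[1.5000 8.5000] v=[-4.0000 2.0000]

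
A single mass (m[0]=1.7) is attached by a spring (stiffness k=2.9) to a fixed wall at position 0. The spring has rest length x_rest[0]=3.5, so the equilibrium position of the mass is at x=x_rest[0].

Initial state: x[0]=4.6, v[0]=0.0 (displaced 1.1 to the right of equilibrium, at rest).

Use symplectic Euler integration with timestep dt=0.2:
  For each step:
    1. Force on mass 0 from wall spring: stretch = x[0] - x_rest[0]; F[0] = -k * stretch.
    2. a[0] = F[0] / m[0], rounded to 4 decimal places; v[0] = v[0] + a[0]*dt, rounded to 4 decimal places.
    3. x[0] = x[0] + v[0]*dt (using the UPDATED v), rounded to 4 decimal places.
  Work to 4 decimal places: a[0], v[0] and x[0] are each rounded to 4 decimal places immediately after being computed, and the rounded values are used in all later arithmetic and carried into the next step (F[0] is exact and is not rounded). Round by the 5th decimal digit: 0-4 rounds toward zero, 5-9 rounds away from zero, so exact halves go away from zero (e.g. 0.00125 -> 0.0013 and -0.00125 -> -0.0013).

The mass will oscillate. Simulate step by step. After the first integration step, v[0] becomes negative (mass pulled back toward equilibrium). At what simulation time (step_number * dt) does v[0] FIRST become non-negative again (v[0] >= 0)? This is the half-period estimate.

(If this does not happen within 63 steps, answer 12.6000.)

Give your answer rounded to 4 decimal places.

Step 0: x=[4.6000] v=[0.0000]
Step 1: x=[4.5249] v=[-0.3753]
Step 2: x=[4.3799] v=[-0.7250]
Step 3: x=[4.1749] v=[-1.0252]
Step 4: x=[3.9238] v=[-1.2555]
Step 5: x=[3.6438] v=[-1.4001]
Step 6: x=[3.3540] v=[-1.4492]
Step 7: x=[3.0741] v=[-1.3994]
Step 8: x=[2.8233] v=[-1.2541]
Step 9: x=[2.6187] v=[-1.0232]
Step 10: x=[2.4742] v=[-0.7225]
Step 11: x=[2.3997] v=[-0.3725]
Step 12: x=[2.4003] v=[0.0029]
First v>=0 after going negative at step 12, time=2.4000

Answer: 2.4000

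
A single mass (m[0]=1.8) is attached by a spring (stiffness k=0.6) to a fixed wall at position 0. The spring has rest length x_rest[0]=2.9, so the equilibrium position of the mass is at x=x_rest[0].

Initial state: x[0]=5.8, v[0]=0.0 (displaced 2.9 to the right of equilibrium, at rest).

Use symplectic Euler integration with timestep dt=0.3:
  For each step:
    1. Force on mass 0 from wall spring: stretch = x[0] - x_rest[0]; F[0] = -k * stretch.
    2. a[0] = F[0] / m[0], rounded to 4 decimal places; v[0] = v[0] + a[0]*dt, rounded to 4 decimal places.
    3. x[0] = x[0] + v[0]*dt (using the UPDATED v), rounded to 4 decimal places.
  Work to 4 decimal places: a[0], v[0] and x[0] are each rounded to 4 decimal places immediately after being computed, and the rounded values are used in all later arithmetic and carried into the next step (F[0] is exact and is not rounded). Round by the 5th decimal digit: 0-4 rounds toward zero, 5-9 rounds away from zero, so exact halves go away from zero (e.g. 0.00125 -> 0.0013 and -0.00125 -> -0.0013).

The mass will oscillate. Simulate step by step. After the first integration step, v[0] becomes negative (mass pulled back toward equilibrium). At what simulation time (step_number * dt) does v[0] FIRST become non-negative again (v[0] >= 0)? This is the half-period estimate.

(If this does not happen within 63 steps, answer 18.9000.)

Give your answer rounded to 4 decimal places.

Step 0: x=[5.8000] v=[0.0000]
Step 1: x=[5.7130] v=[-0.2900]
Step 2: x=[5.5416] v=[-0.5713]
Step 3: x=[5.2910] v=[-0.8355]
Step 4: x=[4.9686] v=[-1.0746]
Step 5: x=[4.5842] v=[-1.2815]
Step 6: x=[4.1492] v=[-1.4499]
Step 7: x=[3.6768] v=[-1.5748]
Step 8: x=[3.1811] v=[-1.6525]
Step 9: x=[2.6769] v=[-1.6806]
Step 10: x=[2.1794] v=[-1.6583]
Step 11: x=[1.7035] v=[-1.5862]
Step 12: x=[1.2635] v=[-1.4666]
Step 13: x=[0.8726] v=[-1.3030]
Step 14: x=[0.5425] v=[-1.1003]
Step 15: x=[0.2831] v=[-0.8646]
Step 16: x=[0.1022] v=[-0.6029]
Step 17: x=[0.0053] v=[-0.3231]
Step 18: x=[-0.0048] v=[-0.0336]
Step 19: x=[0.0723] v=[0.2569]
First v>=0 after going negative at step 19, time=5.7000

Answer: 5.7000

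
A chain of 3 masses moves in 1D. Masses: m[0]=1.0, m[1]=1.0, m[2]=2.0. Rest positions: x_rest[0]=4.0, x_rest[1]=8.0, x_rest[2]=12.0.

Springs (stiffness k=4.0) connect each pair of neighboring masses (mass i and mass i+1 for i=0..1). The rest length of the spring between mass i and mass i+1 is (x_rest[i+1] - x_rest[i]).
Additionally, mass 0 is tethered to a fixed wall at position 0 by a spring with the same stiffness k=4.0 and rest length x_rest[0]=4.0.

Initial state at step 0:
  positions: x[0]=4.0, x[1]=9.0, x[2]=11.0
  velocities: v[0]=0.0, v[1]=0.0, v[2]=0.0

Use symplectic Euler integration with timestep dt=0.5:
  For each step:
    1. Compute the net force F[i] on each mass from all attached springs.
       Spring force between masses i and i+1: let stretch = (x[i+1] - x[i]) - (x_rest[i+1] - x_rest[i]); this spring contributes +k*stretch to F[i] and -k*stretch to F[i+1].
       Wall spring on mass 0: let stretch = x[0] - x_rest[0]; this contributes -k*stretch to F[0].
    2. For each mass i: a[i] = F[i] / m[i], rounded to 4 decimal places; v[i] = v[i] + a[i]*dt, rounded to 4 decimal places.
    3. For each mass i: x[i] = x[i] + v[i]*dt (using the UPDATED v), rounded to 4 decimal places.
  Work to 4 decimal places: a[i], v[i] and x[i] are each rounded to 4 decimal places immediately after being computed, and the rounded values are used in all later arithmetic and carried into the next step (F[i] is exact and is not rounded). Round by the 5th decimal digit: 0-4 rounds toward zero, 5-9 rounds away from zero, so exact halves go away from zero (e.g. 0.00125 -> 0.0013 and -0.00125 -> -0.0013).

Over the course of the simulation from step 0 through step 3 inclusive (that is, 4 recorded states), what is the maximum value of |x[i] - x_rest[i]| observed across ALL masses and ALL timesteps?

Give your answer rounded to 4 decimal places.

Step 0: x=[4.0000 9.0000 11.0000] v=[0.0000 0.0000 0.0000]
Step 1: x=[5.0000 6.0000 12.0000] v=[2.0000 -6.0000 2.0000]
Step 2: x=[2.0000 8.0000 12.0000] v=[-6.0000 4.0000 0.0000]
Step 3: x=[3.0000 8.0000 12.0000] v=[2.0000 0.0000 0.0000]
Max displacement = 2.0000

Answer: 2.0000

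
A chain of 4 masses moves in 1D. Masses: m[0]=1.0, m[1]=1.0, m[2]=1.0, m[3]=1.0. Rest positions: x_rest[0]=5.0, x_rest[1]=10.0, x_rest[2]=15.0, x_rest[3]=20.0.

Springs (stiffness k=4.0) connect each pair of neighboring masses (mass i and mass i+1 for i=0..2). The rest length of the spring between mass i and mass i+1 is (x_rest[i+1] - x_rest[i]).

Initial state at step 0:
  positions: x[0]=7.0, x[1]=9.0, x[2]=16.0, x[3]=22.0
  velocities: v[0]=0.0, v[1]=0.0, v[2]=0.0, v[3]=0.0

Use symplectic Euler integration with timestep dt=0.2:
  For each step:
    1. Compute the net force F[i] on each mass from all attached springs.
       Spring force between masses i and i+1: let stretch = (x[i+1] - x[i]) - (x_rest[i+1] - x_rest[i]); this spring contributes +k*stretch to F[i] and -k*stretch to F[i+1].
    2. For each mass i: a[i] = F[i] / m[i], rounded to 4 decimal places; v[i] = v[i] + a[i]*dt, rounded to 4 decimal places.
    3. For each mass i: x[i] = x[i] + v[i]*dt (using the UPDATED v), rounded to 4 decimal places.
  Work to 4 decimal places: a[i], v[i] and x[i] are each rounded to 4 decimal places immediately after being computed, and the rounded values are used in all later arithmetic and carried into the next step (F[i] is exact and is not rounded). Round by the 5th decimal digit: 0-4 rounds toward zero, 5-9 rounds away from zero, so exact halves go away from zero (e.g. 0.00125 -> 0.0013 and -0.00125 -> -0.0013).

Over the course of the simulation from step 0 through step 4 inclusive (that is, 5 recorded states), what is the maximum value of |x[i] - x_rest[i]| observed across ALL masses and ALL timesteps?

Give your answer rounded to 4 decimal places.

Answer: 2.7417

Derivation:
Step 0: x=[7.0000 9.0000 16.0000 22.0000] v=[0.0000 0.0000 0.0000 0.0000]
Step 1: x=[6.5200 9.8000 15.8400 21.8400] v=[-2.4000 4.0000 -0.8000 -0.8000]
Step 2: x=[5.7648 11.0416 15.6736 21.5200] v=[-3.7760 6.2080 -0.8320 -1.6000]
Step 3: x=[5.0539 12.1800 15.7015 21.0646] v=[-3.5546 5.6922 0.1395 -2.2771]
Step 4: x=[4.6832 12.7417 16.0241 20.5511] v=[-1.8537 2.8085 1.6128 -2.5676]
Max displacement = 2.7417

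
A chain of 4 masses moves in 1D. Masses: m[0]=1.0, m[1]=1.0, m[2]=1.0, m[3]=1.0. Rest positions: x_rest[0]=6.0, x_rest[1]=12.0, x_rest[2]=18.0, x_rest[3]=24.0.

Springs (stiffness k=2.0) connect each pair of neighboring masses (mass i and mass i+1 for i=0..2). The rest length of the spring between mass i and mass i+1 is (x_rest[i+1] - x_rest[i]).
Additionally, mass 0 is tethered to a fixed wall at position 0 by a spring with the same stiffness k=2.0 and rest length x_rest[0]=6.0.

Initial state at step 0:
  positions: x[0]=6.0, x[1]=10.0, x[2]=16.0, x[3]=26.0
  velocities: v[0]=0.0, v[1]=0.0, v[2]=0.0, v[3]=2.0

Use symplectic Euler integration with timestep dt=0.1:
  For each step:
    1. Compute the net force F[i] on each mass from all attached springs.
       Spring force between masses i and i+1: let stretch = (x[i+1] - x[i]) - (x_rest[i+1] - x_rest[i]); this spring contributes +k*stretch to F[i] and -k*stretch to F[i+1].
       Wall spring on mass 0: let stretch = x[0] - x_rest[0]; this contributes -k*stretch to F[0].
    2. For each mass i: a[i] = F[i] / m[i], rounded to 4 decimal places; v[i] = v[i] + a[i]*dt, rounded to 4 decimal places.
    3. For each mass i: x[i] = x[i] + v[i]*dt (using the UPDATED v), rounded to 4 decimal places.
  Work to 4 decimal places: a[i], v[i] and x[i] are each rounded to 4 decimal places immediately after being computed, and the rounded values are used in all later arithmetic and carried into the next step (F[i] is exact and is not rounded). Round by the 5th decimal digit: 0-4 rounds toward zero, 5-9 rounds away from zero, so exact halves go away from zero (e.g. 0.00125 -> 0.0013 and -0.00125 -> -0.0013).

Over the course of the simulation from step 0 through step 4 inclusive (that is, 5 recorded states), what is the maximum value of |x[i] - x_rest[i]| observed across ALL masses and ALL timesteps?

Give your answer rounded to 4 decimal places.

Answer: 2.1592

Derivation:
Step 0: x=[6.0000 10.0000 16.0000 26.0000] v=[0.0000 0.0000 0.0000 2.0000]
Step 1: x=[5.9600 10.0400 16.0800 26.1200] v=[-0.4000 0.4000 0.8000 1.2000]
Step 2: x=[5.8824 10.1192 16.2400 26.1592] v=[-0.7760 0.7920 1.6000 0.3920]
Step 3: x=[5.7719 10.2361 16.4760 26.1200] v=[-1.1051 1.1688 2.3597 -0.3918]
Step 4: x=[5.6352 10.3885 16.7801 26.0079] v=[-1.3666 1.5239 3.0405 -1.1206]
Max displacement = 2.1592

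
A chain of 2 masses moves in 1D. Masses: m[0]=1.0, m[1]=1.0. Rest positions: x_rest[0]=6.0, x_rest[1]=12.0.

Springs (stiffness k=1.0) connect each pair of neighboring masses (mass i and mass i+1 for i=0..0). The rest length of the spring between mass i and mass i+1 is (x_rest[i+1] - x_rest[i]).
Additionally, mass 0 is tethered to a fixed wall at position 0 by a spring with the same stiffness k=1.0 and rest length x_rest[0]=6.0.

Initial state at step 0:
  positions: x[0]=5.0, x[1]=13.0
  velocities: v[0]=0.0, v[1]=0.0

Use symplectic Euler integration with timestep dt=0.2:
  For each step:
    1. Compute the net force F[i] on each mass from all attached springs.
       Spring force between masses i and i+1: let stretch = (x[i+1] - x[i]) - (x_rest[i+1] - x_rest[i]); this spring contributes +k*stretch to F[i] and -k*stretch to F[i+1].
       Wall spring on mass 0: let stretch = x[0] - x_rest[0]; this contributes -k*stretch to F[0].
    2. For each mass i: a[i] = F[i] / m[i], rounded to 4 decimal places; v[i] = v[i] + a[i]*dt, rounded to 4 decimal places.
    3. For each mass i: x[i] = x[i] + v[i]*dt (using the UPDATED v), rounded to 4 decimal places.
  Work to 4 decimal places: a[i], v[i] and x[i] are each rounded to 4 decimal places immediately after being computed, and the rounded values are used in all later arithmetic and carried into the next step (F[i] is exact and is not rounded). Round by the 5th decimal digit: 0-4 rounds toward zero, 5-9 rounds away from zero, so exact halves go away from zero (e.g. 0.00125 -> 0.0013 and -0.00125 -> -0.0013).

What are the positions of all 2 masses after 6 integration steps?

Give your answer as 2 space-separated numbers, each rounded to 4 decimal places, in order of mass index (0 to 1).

Step 0: x=[5.0000 13.0000] v=[0.0000 0.0000]
Step 1: x=[5.1200 12.9200] v=[0.6000 -0.4000]
Step 2: x=[5.3472 12.7680] v=[1.1360 -0.7600]
Step 3: x=[5.6573 12.5592] v=[1.5507 -1.0442]
Step 4: x=[6.0172 12.3143] v=[1.7996 -1.2246]
Step 5: x=[6.3883 12.0575] v=[1.8556 -1.2840]
Step 6: x=[6.7307 11.8139] v=[1.7118 -1.2178]

Answer: 6.7307 11.8139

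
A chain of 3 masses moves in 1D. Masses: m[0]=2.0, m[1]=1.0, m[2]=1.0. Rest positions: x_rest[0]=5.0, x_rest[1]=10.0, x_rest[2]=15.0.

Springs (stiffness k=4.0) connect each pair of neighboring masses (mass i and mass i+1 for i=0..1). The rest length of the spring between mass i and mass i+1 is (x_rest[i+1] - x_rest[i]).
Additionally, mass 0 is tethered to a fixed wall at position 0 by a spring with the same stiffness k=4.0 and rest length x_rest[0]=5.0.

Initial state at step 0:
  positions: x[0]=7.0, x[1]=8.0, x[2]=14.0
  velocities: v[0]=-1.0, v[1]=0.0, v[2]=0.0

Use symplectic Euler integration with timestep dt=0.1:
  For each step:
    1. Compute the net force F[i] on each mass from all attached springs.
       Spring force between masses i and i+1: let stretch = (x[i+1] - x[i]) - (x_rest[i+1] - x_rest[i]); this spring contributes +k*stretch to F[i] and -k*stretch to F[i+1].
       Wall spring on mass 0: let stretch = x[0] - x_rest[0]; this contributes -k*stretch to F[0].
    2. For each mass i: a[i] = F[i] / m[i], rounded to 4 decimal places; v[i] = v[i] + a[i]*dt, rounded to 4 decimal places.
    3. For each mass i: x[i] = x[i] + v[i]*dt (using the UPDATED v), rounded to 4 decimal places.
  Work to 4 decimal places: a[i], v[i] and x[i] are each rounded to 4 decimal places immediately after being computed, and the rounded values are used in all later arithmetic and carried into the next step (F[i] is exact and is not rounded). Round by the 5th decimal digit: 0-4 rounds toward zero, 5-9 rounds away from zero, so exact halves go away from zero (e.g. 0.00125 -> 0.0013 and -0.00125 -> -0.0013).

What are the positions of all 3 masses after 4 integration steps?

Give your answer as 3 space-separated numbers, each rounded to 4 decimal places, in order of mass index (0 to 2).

Answer: 5.5651 9.6442 13.7343

Derivation:
Step 0: x=[7.0000 8.0000 14.0000] v=[-1.0000 0.0000 0.0000]
Step 1: x=[6.7800 8.2000 13.9600] v=[-2.2000 2.0000 -0.4000]
Step 2: x=[6.4528 8.5736 13.8896] v=[-3.2720 3.7360 -0.7040]
Step 3: x=[6.0390 9.0750 13.8066] v=[-4.1384 5.0141 -0.8304]
Step 4: x=[5.5651 9.6442 13.7343] v=[-4.7390 5.6923 -0.7230]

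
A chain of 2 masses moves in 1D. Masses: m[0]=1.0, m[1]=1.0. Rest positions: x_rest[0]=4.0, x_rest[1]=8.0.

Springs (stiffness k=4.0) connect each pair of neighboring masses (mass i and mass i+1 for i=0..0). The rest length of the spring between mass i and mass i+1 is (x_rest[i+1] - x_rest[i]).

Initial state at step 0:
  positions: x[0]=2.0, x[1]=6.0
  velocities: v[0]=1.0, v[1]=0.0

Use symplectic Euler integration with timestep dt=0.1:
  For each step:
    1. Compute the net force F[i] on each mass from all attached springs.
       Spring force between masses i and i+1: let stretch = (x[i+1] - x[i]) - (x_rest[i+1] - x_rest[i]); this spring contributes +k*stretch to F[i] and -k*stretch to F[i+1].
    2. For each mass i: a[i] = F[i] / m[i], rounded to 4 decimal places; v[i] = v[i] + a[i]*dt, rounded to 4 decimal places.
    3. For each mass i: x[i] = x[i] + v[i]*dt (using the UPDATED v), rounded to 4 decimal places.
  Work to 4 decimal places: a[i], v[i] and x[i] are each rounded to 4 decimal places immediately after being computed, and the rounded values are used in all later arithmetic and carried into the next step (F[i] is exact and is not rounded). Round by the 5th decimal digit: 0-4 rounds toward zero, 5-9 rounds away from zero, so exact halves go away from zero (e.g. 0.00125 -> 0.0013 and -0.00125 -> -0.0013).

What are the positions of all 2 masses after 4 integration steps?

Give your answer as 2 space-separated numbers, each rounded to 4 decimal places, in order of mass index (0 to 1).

Answer: 2.3619 6.0381

Derivation:
Step 0: x=[2.0000 6.0000] v=[1.0000 0.0000]
Step 1: x=[2.1000 6.0000] v=[1.0000 0.0000]
Step 2: x=[2.1960 6.0040] v=[0.9600 0.0400]
Step 3: x=[2.2843 6.0157] v=[0.8832 0.1168]
Step 4: x=[2.3619 6.0381] v=[0.7758 0.2242]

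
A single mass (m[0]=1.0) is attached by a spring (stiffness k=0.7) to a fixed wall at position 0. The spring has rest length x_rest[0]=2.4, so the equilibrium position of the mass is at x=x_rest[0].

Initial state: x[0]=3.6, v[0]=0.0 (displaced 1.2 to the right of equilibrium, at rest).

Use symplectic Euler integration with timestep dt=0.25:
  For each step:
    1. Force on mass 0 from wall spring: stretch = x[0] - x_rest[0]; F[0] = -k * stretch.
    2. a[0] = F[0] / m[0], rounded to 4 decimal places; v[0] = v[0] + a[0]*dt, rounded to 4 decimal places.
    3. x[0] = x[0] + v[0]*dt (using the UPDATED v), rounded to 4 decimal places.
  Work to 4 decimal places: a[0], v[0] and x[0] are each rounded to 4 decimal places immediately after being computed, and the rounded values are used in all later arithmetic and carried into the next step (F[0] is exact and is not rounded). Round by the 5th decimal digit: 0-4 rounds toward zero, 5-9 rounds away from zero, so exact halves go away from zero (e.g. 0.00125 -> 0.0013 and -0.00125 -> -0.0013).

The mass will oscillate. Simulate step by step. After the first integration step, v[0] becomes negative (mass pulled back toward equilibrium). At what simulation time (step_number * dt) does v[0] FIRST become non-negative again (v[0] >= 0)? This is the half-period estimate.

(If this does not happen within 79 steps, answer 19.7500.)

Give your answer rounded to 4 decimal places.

Step 0: x=[3.6000] v=[0.0000]
Step 1: x=[3.5475] v=[-0.2100]
Step 2: x=[3.4448] v=[-0.4108]
Step 3: x=[3.2964] v=[-0.5937]
Step 4: x=[3.1088] v=[-0.7506]
Step 5: x=[2.8901] v=[-0.8747]
Step 6: x=[2.6500] v=[-0.9605]
Step 7: x=[2.3989] v=[-1.0043]
Step 8: x=[2.1479] v=[-1.0041]
Step 9: x=[1.9079] v=[-0.9600]
Step 10: x=[1.6894] v=[-0.8739]
Step 11: x=[1.5020] v=[-0.7496]
Step 12: x=[1.3539] v=[-0.5925]
Step 13: x=[1.2516] v=[-0.4094]
Step 14: x=[1.1995] v=[-0.2084]
Step 15: x=[1.1999] v=[0.0017]
First v>=0 after going negative at step 15, time=3.7500

Answer: 3.7500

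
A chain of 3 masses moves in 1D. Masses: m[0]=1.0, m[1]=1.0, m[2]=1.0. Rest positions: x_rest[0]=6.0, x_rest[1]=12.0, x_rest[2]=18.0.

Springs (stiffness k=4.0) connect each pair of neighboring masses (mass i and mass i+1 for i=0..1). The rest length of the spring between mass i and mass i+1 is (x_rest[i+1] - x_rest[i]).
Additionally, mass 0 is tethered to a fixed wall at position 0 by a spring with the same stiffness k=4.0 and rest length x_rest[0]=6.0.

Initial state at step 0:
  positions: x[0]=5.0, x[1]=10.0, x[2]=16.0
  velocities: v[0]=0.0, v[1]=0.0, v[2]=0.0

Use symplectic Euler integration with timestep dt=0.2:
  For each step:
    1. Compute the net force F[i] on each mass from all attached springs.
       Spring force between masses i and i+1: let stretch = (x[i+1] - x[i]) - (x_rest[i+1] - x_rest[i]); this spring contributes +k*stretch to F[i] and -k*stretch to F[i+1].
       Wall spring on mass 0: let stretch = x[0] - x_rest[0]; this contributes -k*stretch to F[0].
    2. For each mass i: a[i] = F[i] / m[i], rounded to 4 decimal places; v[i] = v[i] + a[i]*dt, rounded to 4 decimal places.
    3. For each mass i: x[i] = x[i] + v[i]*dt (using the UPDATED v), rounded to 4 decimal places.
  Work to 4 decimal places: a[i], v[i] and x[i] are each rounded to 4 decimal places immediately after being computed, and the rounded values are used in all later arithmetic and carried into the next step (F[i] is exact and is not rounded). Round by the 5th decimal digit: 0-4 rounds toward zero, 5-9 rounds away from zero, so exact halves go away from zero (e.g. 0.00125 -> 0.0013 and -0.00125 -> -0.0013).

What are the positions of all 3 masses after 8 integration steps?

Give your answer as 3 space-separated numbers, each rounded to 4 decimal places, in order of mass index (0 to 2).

Answer: 6.1557 11.7518 17.9037

Derivation:
Step 0: x=[5.0000 10.0000 16.0000] v=[0.0000 0.0000 0.0000]
Step 1: x=[5.0000 10.1600 16.0000] v=[0.0000 0.8000 0.0000]
Step 2: x=[5.0256 10.4288 16.0256] v=[0.1280 1.3440 0.1280]
Step 3: x=[5.1116 10.7286 16.1157] v=[0.4301 1.4989 0.4506]
Step 4: x=[5.2785 10.9916 16.3039] v=[0.8344 1.3150 0.9409]
Step 5: x=[5.5149 11.1905 16.6021] v=[1.1821 0.9944 1.4911]
Step 6: x=[5.7770 11.3471 16.9945] v=[1.3107 0.7832 1.9618]
Step 7: x=[6.0060 11.5161 17.4433] v=[1.1452 0.8450 2.2439]
Step 8: x=[6.1557 11.7518 17.9037] v=[0.7485 1.1787 2.3021]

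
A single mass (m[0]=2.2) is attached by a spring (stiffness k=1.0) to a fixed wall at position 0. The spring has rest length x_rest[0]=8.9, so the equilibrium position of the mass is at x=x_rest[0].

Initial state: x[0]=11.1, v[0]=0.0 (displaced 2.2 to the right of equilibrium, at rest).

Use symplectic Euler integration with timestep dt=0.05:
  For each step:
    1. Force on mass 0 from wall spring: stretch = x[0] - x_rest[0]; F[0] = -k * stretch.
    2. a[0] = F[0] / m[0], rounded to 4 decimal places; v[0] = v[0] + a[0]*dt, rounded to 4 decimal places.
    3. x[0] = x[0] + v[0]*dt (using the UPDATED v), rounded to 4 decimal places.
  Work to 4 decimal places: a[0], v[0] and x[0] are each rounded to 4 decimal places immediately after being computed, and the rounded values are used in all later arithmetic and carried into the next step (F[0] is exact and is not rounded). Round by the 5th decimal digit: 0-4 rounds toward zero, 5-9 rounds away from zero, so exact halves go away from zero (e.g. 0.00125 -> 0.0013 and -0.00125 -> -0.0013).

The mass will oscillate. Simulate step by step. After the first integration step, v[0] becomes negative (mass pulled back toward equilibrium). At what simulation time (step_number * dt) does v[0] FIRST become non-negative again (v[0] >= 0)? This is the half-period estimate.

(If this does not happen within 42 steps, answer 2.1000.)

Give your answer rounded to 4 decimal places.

Step 0: x=[11.1000] v=[0.0000]
Step 1: x=[11.0975] v=[-0.0500]
Step 2: x=[11.0925] v=[-0.0999]
Step 3: x=[11.0850] v=[-0.1497]
Step 4: x=[11.0750] v=[-0.1994]
Step 5: x=[11.0626] v=[-0.2488]
Step 6: x=[11.0477] v=[-0.2980]
Step 7: x=[11.0304] v=[-0.3468]
Step 8: x=[11.0106] v=[-0.3952]
Step 9: x=[10.9884] v=[-0.4432]
Step 10: x=[10.9639] v=[-0.4907]
Step 11: x=[10.9370] v=[-0.5376]
Step 12: x=[10.9078] v=[-0.5839]
Step 13: x=[10.8763] v=[-0.6295]
Step 14: x=[10.8426] v=[-0.6744]
Step 15: x=[10.8067] v=[-0.7186]
Step 16: x=[10.7686] v=[-0.7619]
Step 17: x=[10.7284] v=[-0.8044]
Step 18: x=[10.6861] v=[-0.8460]
Step 19: x=[10.6418] v=[-0.8866]
Step 20: x=[10.5955] v=[-0.9262]
Step 21: x=[10.5473] v=[-0.9647]
Step 22: x=[10.4972] v=[-1.0021]
Step 23: x=[10.4453] v=[-1.0384]
Step 24: x=[10.3916] v=[-1.0735]
Step 25: x=[10.3362] v=[-1.1074]
Step 26: x=[10.2792] v=[-1.1400]
Step 27: x=[10.2206] v=[-1.1713]
Step 28: x=[10.1605] v=[-1.2013]
Step 29: x=[10.0990] v=[-1.2300]
Step 30: x=[10.0361] v=[-1.2573]
Step 31: x=[9.9719] v=[-1.2831]
Step 32: x=[9.9065] v=[-1.3075]
Step 33: x=[9.8400] v=[-1.3304]
Step 34: x=[9.7724] v=[-1.3518]
Step 35: x=[9.7038] v=[-1.3716]
Step 36: x=[9.6343] v=[-1.3899]
Step 37: x=[9.5640] v=[-1.4066]
Step 38: x=[9.4929] v=[-1.4217]
Step 39: x=[9.4211] v=[-1.4352]
Step 40: x=[9.3488] v=[-1.4470]
Step 41: x=[9.2759] v=[-1.4572]
Step 42: x=[9.2026] v=[-1.4657]
v[0] did not become non-negative within 42 steps; using fallback time=2.1000

Answer: 2.1000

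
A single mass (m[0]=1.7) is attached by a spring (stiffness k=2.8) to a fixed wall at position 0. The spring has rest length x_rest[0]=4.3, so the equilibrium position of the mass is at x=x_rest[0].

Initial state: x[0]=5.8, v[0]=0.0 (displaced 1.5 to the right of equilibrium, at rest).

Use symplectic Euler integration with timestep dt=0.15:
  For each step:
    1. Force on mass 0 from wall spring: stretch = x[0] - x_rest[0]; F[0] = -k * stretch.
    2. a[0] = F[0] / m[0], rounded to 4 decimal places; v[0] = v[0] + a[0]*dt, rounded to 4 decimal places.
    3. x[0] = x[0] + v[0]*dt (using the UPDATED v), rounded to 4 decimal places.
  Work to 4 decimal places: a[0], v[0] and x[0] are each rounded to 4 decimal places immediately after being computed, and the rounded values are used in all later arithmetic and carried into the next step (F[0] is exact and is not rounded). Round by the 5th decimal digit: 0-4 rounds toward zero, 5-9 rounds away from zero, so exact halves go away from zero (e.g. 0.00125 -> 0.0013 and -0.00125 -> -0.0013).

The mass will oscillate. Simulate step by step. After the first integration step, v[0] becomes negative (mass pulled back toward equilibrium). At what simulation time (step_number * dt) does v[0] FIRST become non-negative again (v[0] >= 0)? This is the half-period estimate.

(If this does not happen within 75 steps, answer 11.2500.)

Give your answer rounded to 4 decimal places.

Step 0: x=[5.8000] v=[0.0000]
Step 1: x=[5.7444] v=[-0.3706]
Step 2: x=[5.6353] v=[-0.7275]
Step 3: x=[5.4767] v=[-1.0574]
Step 4: x=[5.2745] v=[-1.3481]
Step 5: x=[5.0362] v=[-1.5889]
Step 6: x=[4.7706] v=[-1.7708]
Step 7: x=[4.4875] v=[-1.8871]
Step 8: x=[4.1975] v=[-1.9334]
Step 9: x=[3.9113] v=[-1.9081]
Step 10: x=[3.6395] v=[-1.8121]
Step 11: x=[3.3922] v=[-1.6489]
Step 12: x=[3.1785] v=[-1.4246]
Step 13: x=[3.0064] v=[-1.1475]
Step 14: x=[2.8822] v=[-0.8279]
Step 15: x=[2.8106] v=[-0.4776]
Step 16: x=[2.7942] v=[-0.1096]
Step 17: x=[2.8336] v=[0.2624]
First v>=0 after going negative at step 17, time=2.5500

Answer: 2.5500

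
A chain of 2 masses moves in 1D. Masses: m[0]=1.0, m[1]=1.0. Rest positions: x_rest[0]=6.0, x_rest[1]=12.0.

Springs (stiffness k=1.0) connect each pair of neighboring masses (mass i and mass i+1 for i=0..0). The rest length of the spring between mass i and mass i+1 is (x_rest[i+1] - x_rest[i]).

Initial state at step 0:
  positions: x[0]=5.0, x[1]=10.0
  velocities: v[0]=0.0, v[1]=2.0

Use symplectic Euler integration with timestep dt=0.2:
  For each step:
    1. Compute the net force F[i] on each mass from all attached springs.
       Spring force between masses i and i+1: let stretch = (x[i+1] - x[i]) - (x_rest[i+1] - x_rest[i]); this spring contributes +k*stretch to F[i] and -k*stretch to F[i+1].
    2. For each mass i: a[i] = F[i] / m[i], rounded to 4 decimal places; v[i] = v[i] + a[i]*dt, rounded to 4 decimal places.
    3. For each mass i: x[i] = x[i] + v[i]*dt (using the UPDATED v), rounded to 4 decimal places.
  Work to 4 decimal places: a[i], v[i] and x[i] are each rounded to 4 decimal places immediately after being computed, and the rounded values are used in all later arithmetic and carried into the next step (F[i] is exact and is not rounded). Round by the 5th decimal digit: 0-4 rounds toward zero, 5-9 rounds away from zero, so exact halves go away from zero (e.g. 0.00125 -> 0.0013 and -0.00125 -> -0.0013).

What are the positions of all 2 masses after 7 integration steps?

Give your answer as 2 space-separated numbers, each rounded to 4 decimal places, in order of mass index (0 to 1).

Step 0: x=[5.0000 10.0000] v=[0.0000 2.0000]
Step 1: x=[4.9600 10.4400] v=[-0.2000 2.2000]
Step 2: x=[4.8992 10.9008] v=[-0.3040 2.3040]
Step 3: x=[4.8385 11.3615] v=[-0.3037 2.3037]
Step 4: x=[4.7987 11.8013] v=[-0.1991 2.1991]
Step 5: x=[4.7990 12.2010] v=[0.0014 1.9986]
Step 6: x=[4.8554 12.5446] v=[0.2818 1.7182]
Step 7: x=[4.9793 12.8207] v=[0.6196 1.3804]

Answer: 4.9793 12.8207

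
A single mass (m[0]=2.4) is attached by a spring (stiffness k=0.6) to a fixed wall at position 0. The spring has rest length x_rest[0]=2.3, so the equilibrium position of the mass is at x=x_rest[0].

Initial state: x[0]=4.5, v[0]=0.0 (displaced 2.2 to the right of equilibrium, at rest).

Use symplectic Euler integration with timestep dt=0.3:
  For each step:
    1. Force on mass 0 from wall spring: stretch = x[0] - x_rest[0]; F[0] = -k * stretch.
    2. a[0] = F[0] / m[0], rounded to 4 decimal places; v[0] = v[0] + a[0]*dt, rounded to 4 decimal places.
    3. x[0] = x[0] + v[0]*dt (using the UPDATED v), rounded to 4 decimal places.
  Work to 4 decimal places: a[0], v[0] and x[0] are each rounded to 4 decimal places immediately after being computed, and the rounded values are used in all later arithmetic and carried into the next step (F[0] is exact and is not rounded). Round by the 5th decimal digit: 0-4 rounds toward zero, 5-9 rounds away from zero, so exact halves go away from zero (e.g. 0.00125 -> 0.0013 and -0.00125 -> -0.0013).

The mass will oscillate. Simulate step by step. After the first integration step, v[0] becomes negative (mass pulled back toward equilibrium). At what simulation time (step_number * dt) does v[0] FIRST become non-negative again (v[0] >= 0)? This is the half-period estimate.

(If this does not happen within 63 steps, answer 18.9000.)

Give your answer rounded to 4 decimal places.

Answer: 6.3000

Derivation:
Step 0: x=[4.5000] v=[0.0000]
Step 1: x=[4.4505] v=[-0.1650]
Step 2: x=[4.3526] v=[-0.3263]
Step 3: x=[4.2085] v=[-0.4803]
Step 4: x=[4.0215] v=[-0.6234]
Step 5: x=[3.7958] v=[-0.7525]
Step 6: x=[3.5364] v=[-0.8647]
Step 7: x=[3.2492] v=[-0.9574]
Step 8: x=[2.9406] v=[-1.0286]
Step 9: x=[2.6176] v=[-1.0767]
Step 10: x=[2.2875] v=[-1.1005]
Step 11: x=[1.9576] v=[-1.0996]
Step 12: x=[1.6354] v=[-1.0739]
Step 13: x=[1.3282] v=[-1.0240]
Step 14: x=[1.0429] v=[-0.9511]
Step 15: x=[0.7859] v=[-0.8568]
Step 16: x=[0.5629] v=[-0.7433]
Step 17: x=[0.3790] v=[-0.6130]
Step 18: x=[0.2383] v=[-0.4689]
Step 19: x=[0.1440] v=[-0.3143]
Step 20: x=[0.0982] v=[-0.1526]
Step 21: x=[0.1020] v=[0.0126]
First v>=0 after going negative at step 21, time=6.3000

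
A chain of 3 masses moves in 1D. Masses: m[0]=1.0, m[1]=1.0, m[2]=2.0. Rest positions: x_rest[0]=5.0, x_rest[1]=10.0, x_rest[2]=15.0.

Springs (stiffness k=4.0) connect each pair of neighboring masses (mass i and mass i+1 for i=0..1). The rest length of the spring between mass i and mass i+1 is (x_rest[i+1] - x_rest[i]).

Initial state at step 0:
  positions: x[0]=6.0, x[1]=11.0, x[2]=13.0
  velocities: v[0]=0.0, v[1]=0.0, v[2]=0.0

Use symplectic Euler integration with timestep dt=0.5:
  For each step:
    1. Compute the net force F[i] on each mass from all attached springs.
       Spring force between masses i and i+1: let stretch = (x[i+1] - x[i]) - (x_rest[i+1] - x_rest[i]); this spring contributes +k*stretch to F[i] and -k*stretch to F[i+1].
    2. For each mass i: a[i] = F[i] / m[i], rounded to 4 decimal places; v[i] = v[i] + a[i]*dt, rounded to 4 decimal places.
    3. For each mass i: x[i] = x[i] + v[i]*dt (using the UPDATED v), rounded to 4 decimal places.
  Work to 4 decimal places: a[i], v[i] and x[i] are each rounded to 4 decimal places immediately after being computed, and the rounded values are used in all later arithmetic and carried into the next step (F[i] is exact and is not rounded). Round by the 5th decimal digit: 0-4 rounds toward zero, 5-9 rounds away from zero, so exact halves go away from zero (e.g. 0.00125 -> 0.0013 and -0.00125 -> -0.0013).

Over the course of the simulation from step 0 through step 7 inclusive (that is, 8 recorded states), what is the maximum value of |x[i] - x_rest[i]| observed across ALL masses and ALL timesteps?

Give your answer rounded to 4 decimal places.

Step 0: x=[6.0000 11.0000 13.0000] v=[0.0000 0.0000 0.0000]
Step 1: x=[6.0000 8.0000 14.5000] v=[0.0000 -6.0000 3.0000]
Step 2: x=[3.0000 9.5000 15.2500] v=[-6.0000 3.0000 1.5000]
Step 3: x=[1.5000 10.2500 15.6250] v=[-3.0000 1.5000 0.7500]
Step 4: x=[3.7500 7.6250 15.8125] v=[4.5000 -5.2500 0.3750]
Step 5: x=[4.8750 9.3125 14.4063] v=[2.2500 3.3750 -2.8125]
Step 6: x=[5.4375 11.6563 12.9532] v=[1.1250 4.6876 -2.9063]
Step 7: x=[7.2188 9.0782 13.3516] v=[3.5626 -5.1562 0.7968]
Max displacement = 3.5000

Answer: 3.5000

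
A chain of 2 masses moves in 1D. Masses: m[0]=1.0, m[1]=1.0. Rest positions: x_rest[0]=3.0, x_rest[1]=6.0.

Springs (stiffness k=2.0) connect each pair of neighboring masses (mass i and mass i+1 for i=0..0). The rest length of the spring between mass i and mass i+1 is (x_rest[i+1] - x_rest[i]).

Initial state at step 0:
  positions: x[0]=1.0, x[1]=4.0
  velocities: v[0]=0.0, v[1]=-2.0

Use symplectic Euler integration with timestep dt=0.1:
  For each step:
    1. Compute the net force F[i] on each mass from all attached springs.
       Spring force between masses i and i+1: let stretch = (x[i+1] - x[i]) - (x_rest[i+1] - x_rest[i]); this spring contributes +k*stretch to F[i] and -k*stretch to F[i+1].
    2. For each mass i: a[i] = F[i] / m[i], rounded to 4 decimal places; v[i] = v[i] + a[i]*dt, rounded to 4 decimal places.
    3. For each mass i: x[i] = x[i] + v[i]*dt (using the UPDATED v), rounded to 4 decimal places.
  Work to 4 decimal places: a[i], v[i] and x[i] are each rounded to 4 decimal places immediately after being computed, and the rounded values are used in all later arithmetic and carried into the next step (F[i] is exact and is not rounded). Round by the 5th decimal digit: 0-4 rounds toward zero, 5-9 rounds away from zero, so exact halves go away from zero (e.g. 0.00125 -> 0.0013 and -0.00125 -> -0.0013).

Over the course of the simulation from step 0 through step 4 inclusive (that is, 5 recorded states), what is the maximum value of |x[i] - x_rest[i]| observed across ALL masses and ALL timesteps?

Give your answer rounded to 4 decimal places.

Step 0: x=[1.0000 4.0000] v=[0.0000 -2.0000]
Step 1: x=[1.0000 3.8000] v=[0.0000 -2.0000]
Step 2: x=[0.9960 3.6040] v=[-0.0400 -1.9600]
Step 3: x=[0.9842 3.4158] v=[-0.1184 -1.8816]
Step 4: x=[0.9610 3.2390] v=[-0.2321 -1.7679]
Max displacement = 2.7610

Answer: 2.7610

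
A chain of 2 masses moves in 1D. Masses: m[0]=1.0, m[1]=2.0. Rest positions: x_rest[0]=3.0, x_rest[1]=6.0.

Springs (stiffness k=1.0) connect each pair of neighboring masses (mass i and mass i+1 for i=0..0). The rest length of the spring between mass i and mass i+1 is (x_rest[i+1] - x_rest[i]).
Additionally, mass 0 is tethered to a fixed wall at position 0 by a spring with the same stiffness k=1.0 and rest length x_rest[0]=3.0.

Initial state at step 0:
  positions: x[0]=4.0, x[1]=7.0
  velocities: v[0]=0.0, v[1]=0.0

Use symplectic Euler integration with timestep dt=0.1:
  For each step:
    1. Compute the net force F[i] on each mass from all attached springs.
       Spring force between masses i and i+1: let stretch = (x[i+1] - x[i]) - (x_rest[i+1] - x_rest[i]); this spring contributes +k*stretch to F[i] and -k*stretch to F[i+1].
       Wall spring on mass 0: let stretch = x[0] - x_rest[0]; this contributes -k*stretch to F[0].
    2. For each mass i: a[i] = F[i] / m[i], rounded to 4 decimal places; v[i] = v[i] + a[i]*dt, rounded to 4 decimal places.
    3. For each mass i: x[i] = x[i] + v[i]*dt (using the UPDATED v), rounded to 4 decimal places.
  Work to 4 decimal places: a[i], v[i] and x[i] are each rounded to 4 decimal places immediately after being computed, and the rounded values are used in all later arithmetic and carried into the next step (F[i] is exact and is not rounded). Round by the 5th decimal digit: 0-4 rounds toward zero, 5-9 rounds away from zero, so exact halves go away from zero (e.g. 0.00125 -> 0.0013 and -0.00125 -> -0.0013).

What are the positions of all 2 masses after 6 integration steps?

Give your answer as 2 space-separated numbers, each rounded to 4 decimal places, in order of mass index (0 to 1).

Answer: 3.8037 6.9966

Derivation:
Step 0: x=[4.0000 7.0000] v=[0.0000 0.0000]
Step 1: x=[3.9900 7.0000] v=[-0.1000 0.0000]
Step 2: x=[3.9702 7.0000] v=[-0.1980 -0.0005]
Step 3: x=[3.9410 6.9998] v=[-0.2920 -0.0020]
Step 4: x=[3.9030 6.9993] v=[-0.3802 -0.0049]
Step 5: x=[3.8569 6.9983] v=[-0.4609 -0.0097]
Step 6: x=[3.8037 6.9966] v=[-0.5325 -0.0168]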